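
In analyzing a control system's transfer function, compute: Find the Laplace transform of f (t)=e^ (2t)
L{e^(at)}=1/(s-a)
L{e^(2t)}=1/(s-2)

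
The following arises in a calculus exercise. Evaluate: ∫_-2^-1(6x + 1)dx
Step 1: Find antiderivative F(x) = 3x^2+x
Step 2: F(-1) - F(-2) = 2 - (10) = -8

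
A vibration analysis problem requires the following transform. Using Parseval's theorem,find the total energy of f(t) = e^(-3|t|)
Parseval's theorem: E = integral |f(t)|^2 dt = (1/2pi) integral |F(omega)|^2 domega
E = integral_{-inf}^{inf} e^(-6|t|) dt = 2 * integral_0^inf e^(-6t) dt = 2/(2 * 3) = 1/3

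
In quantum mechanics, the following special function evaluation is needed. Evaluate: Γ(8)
Γ(n) = (n-1)! for positive integers
Γ(8) = 7! = 5040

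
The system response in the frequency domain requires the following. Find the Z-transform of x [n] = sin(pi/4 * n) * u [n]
Z{sin(w0 * n) * u[n]} = z * sin(w0)/(z^2 - 2z * cos(w0) + 1)
With w0 = pi/4: X(z) = z * sin(pi/4)/(z^2 - 2z * cos(pi/4) + 1)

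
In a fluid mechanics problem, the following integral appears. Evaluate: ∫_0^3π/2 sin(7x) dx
Antiderivative: -cos(7x)/7
Evaluate at bounds: [-cos(7·3π/2)/7] - [-cos(7·0)/7]
=(-(0)+(1))/7=1/7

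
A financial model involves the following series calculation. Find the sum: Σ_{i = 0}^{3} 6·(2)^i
Geometric series: S = a(1 - r^n)/(1 - r)
a = 6, r = 2, n = 4
S = 6(1-16)/-1 = 90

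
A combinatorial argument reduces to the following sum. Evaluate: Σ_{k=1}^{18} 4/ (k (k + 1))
Partial fractions: 4/(k(k + 1)) = 4/k - 4/(k + 1)
Telescoping sum: 4(1 - 1/19) = 4·18/19

Answer: 72/19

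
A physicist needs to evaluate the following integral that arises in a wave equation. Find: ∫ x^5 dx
Using power rule: ∫ x^5 dx=1/6 x^6 + C=(1/6)x^6 + C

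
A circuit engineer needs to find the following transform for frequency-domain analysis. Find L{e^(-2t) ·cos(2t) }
First shifting: L{e^(at)f(t)}=F(s-a)
L{cos(2t)}=s/(s²+4)
Shift: (s+2)/((s+2)²+4)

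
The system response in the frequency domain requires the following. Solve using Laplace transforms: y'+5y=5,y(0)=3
Take L of both sides: sY(s) - 3 + 5Y(s)=5/s
Y(s)(s + 5)=5/s + 3
Y(s)=5/(s(s + 5)) + 3/(s + 5)
Partial fractions: 5/(s(s + 5))=1/s - 1/(s + 5)
So Y(s)=1/s + 2/(s + 5)
Inverse transform (L^(-1){1/s}=1, L^(-1){1/(s + 5)}=e^(-5t)):

Answer: y(t)=1 + 2·e^(-5t)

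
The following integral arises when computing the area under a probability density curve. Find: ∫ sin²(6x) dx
Using identity sin²(u)=(1 - cos(2u))/2:
∫ (1 - cos(12x))/2 dx=x/2 - sin(12x)/24+C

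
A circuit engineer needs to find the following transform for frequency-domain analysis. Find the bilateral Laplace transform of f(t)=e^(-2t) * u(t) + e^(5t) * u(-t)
For e^(-2t) * u(t): L=1/(s + 2), Re(s) > -2
For e^(5t) * u(-t): L=-1/(s-5), Re(s) < 5
Combined: F(s)=1/(s + 2) - 1/(s-5), -2 < Re(s) < 5

Answer: 1/(s + 2) - 1/(s-5), ROC: -2 < Re(s) < 5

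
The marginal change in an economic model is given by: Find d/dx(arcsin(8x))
d/dx[arcsin(u)]=u'/√(1-u²), u=8x, u'=8

Answer: 8/√(1 - 64x²)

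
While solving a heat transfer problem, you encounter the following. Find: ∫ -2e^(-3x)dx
Since d/dx[e^(-3x)] = -3e^(-3x), we get 2/3 e^(-3x) + C

Answer: (2/3)e^(-3x) + C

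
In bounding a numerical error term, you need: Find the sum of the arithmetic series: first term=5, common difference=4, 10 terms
Last term: a_n = 5 + (10 - 1)·4 = 41
Sum = n(a_1 + a_n)/2 = 10(5 + 41)/2 = 230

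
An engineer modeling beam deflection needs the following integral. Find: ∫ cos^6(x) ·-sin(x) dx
Let u = cos(x), du = -sin(x) dx
∫ u^6 du = u^7/7+C

Answer: cos^7(x)/7+C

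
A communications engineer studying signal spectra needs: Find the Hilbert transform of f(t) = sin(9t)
The Hilbert transform shifts each frequency component by -pi/2.
H{sin(wt)} = -cos(wt)
With w = 9: H{sin(9t)} = -cos(9t)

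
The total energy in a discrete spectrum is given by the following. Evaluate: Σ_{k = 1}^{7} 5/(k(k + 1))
Partial fractions: 5/(k(k + 1))=5/k - 5/(k + 1)
Telescoping sum: 5(1 - 1/8)=5·7/8

Answer: 35/8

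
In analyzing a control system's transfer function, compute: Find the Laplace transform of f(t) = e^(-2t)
L{e^(at)} = 1/(s-a)
L{e^(-2t)} = 1/(s+2)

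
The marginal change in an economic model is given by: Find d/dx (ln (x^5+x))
Chain rule: d/dx[ln(u)]=u'/u where u=x^5 + x
u'=5x^4 + 1

Answer: (5x^4 + 1)/(x^5 + x)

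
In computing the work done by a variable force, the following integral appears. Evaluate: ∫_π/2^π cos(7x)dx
Antiderivative: sin(7x)/7
Evaluate at bounds: [sin(7·π)/7] - [sin(7·π/2)/7]
=((0) - (-1))/7=1/7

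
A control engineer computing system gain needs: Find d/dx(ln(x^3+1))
Chain rule: d/dx[ln(u)] = u'/u where u = x^3+1
u' = 3x^2

Answer: (3x^2)/(x^3+1)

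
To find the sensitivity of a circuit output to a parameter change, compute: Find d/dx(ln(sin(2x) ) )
Chain rule: d/dx[ln(u)]=u'/u where u=sin(2x)
u'=2cos(2x)

Answer: (2cos(2x))/(sin(2x))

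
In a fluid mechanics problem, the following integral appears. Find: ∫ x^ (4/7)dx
Power rule: ∫ x^(4/7) dx = x^(11/7)/(11/7) + C

Answer: (7/11)·x^(11/7) + C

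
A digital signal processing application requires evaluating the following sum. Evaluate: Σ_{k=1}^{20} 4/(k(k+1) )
Partial fractions: 4/(k(k + 1)) = 4/k - 4/(k + 1)
Telescoping sum: 4(1 - 1/21) = 4·20/21

Answer: 80/21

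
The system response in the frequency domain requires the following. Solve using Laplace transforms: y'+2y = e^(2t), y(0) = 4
Take L: sY - 4 + 2Y = 1/(s-2)
Y(s + 2) = 1/(s-2) + 4
Y = 1/((s-2)(s + 2)) + 4/(s + 2)
Partial fractions: 1/((s-2)(s + 2)) = (1/4)/(s-2) - (1/4)/(s + 2)
So Y = (1/4)/(s-2) + (15/4)/(s + 2)
Inverse Laplace transform (L^(-1){1/(s-2)} = e^(2t), L^(-1){1/(s + 2)} = e^(-2t)):

Answer: y(t) = (1/4)·e^(2t) + (15/4)·e^(-2t)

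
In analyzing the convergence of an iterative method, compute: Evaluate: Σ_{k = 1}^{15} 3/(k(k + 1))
Partial fractions: 3/(k(k + 1)) = 3/k - 3/(k + 1)
Telescoping sum: 3(1 - 1/16) = 3·15/16

Answer: 45/16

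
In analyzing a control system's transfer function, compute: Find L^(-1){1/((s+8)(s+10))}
Partial fractions: 1/((s + 8)(s + 10))=A/(s + 8) + B/(s + 10)
Cover-up: A=1/(s + 10)|_{s=-8}=1/2; B=1/(s + 8)|_{s=-10}=-1/2
L^(-1)=(1/2)e^(-8t) - (1/2)e^(-10t)

Answer: (1/2)(e^(-8t) - e^(-10t))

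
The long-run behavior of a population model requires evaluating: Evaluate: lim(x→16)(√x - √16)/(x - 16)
Multiply by conjugate (√x + √16)/(√x + √16):
= (x - 16)/((x - 16)(√x + √16)) = 1/(√x + √16)
As x → 16: 1/(2√16)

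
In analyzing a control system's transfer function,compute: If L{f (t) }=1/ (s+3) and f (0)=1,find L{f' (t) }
L{f'(t)}=s·F(s) - f(0)=s/(s + 3) - 1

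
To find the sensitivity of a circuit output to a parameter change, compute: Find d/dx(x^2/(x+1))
Quotient rule: (f/g)' = (f'g - fg')/g²
f = x^2, f' = 2x
g = x + 1, g' = 1

Answer: (2x·(x + 1) - x^2)/(x + 1)²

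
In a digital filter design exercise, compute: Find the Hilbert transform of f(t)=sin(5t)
The Hilbert transform shifts each frequency component by -pi/2.
H{sin(wt)}=-cos(wt)
With w=5: H{sin(5t)}=-cos(5t)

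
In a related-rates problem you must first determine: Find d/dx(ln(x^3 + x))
Chain rule: d/dx[ln(u)]=u'/u where u=x^3+x
u'=3x^2+1

Answer: (3x^2+1)/(x^3+x)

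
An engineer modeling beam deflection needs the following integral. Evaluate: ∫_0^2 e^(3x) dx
Antiderivative: (1/3)e^(3x)
Evaluate: (1/3)(e^6 - 1)

Answer: (e^6 - 1)/3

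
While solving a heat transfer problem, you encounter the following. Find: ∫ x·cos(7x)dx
By parts: u=x, dv=cos(7x) dx
du=dx, v=sin(7x)/7
=x·sin(7x)/7+cos(7x)/7²+C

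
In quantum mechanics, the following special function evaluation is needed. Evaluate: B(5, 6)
B(x,y)=Γ(x)Γ(y)/Γ(x + y)=(x-1)!(y-1)!/(x + y-1)!
B(5,6)=4!·5!/10!=1/1260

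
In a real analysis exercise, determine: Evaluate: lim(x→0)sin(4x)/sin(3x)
sin(u) ≈ u for small u:
sin(4x)/sin(3x) ≈ 4x/(3x)=4/3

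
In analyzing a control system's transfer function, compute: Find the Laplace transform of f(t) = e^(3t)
L{e^(at)}=1/(s-a)
L{e^(3t)}=1/(s-3)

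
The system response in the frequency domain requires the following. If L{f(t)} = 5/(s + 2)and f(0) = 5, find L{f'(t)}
L{f'(t)}=s·F(s) - f(0)=5s/(s+2)-5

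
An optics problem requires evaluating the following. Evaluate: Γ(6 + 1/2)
Γ(n + 1/2)=(2n)!√π/(4^n·n!)
=479001600√π/(4096·720)=(10395/64)·√π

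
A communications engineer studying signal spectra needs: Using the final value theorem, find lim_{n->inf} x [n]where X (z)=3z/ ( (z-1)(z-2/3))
Final value theorem: lim x[n]=lim_{z->1} (z-1) * X(z)
(z-1) * X(z)=3z/(z-2/3)
As z->1: 3/(1 - 2/3)=3/(1/3)=9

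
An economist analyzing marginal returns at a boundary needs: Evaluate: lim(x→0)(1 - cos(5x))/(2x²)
Using 1-cos(u) ≈ u²/2 for small u:
(1-cos(5x)) ≈ (5x)²/2=25x²/2
So limit=25/(2·2)=25/4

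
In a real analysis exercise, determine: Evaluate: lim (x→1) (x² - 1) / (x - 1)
Factor: (x² - 1) = (x-1)(x + 1)
Cancel (x-1): lim(x→1) (x + 1) = 2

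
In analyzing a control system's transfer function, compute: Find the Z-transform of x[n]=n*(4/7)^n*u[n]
Using the property Z{n * a^n * u[n]}=az/(z-a)^2
With a=4/7: X(z)=(4/7)z/(z - 4/7)^2, |z| > 4/7

Answer: (4/7)z/(z - 4/7)^2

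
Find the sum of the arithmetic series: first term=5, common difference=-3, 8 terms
Last term: a_n = 5+(8-1)·-3 = -16
Sum = n(a_1+a_n)/2 = 8(5+(-16))/2 = -44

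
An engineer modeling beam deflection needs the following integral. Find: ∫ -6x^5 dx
Using power rule: ∫ -6x^5 dx=-6/6 x^6 + C=-x^6 + C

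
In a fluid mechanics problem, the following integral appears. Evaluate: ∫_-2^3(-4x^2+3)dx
Step 1: Find antiderivative F(x)=(-4/3)x^3+3x
Step 2: F(3) - F(-2)=-27 - (14/3)=-95/3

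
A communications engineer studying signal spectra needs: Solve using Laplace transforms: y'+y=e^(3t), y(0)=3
Take L: sY - 3 + Y=1/(s-3)
Y(s + 1)=1/(s-3) + 3
Y=1/((s-3)(s + 1)) + 3/(s + 1)
Partial fractions: 1/((s-3)(s + 1))=(1/4)/(s-3) - (1/4)/(s + 1)
So Y=(1/4)/(s-3) + (11/4)/(s + 1)
Inverse Laplace transform (L^(-1){1/(s-3)}=e^(3t), L^(-1){1/(s + 1)}=e^(-t)):

Answer: y(t)=(1/4)·e^(3t) + (11/4)·e^(-t)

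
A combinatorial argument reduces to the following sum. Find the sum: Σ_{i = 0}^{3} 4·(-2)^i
Geometric series: S = a(1 - r^n)/(1 - r)
a = 4, r = -2, n = 4
S = 4(1-16)/3 = -20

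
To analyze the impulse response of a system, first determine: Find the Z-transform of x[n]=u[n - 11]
Using the time-shift property: Z{u[n-11]} = z^(-11)*z/(z-1)
= z^(-10)/(z-1)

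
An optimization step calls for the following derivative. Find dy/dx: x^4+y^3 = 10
Differentiate: 4x^3 + 3y^2·(dy/dx)=0
dy/dx=-4x^3/(3y^2)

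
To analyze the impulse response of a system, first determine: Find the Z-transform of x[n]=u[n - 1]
Using the time-shift property: Z{u[n-1]}=z^(-1) * z/(z-1)
=z^(0)/(z-1)

Answer: 1/(z-1)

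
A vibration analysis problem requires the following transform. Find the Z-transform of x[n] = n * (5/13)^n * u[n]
Using the property Z{n * a^n * u[n]}=az/(z-a)^2
With a=5/13: X(z)=(5/13)z/(z - 5/13)^2, |z| > 5/13

Answer: (5/13)z/(z - 5/13)^2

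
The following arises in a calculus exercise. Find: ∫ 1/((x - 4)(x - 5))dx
Partial fractions: 1/((x-4)(x-5)) = A/(x-4)+B/(x-5)
A = -1, B = 1
∫ [-1· 1/(x-4)+1· 1/(x-5)] dx
= (1)[ln|x-5| - ln|x-4|]+C

Answer: ln|(x-5)/(x-4)|+C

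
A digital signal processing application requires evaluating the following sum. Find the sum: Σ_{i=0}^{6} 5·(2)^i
Geometric series: S=a(1 - r^n)/(1 - r)
a=5, r=2, n=7
S=5(1 - 128)/-1=635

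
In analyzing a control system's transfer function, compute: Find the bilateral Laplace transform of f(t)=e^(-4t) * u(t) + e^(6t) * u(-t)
For e^(-4t)*u(t): L = 1/(s + 4), Re(s) > -4
For e^(6t)*u(-t): L = -1/(s-6), Re(s) < 6
Combined: F(s) = 1/(s + 4) - 1/(s-6), -4 < Re(s) < 6

Answer: 1/(s + 4) - 1/(s-6), ROC: -4 < Re(s) < 6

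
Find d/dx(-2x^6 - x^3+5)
Power rule: d/dx(ax^n) = n·a·x^(n-1)
Term by term: -12·x^5-3·x^2

Answer: -12x^5-3x^2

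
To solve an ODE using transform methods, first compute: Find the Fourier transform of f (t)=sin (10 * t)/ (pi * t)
sin(W*t)/(pi*t)=(W/pi)*sinc(W*t/pi) is the impulse response of the ideal low-pass filter with cutoff W (here W=10).
Its Fourier transform is a rectangular function:
F(omega)=1 for |omega| < 10, 0 otherwise

Answer: rect(omega/20) [i.e., 1 for |omega| < 10, 0 otherwise]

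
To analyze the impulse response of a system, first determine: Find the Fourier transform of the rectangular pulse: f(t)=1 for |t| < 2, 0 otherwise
F(omega) = integral from -2 to 2 of e^(-j * omega * t) dt
= 2 * sin(2 * omega)/omega = 4 * sinc(2 * omega/pi)

Answer: 2 * sin(2 * omega)/omega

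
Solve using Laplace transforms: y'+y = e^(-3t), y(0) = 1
Take L: sY - 1 + Y=1/(s + 3)
Y(s + 1)=1/(s + 3) + 1
Y=1/((s + 3)(s + 1)) + 1/(s + 1)
Partial fractions: 1/((s + 3)(s + 1))=-(1/2)/(s + 3) + (1/2)/(s + 1)
So Y=-(1/2)/(s + 3) + (3/2)/(s + 1)
Inverse Laplace transform (L^(-1){1/(s + 3)}=e^(-3t), L^(-1){1/(s + 1)}=e^(-t)):

Answer: y(t)=(-1/2)·e^(-3t) + (3/2)·e^(-t)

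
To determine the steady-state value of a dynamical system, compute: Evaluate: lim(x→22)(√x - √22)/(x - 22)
Multiply by conjugate (√x + √22)/(√x + √22):
= (x - 22)/((x - 22)(√x + √22)) = 1/(√x + √22)
As x → 22: 1/(2√22)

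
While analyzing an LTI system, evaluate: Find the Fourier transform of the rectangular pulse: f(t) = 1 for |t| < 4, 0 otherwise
F(omega) = integral from -4 to 4 of e^(-j * omega * t) dt
= 2 * sin(4 * omega)/omega = 8 * sinc(4 * omega/pi)

Answer: 2 * sin(4 * omega)/omega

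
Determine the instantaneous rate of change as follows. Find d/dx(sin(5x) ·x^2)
Product rule: (fg)' = f'g + fg'
f = sin(5x), f' = 5·cos(5x)
g = x^2, g' = 2x

Answer: 5·cos(5x)·x^2 + 2·sin(5x)·x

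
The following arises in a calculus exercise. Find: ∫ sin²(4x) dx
Using identity sin²(u)=(1 - cos(2u))/2:
∫ (1 - cos(8x))/2 dx=x/2 - sin(8x)/16 + C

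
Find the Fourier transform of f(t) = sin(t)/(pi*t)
sin(W * t)/(pi * t)=(W/pi) * sinc(W * t/pi) is the impulse response of the ideal low-pass filter with cutoff W (here W=1).
Its Fourier transform is a rectangular function:
F(omega)=1 for |omega| < 1, 0 otherwise

Answer: rect(omega/2) [i.e., 1 for |omega| < 1, 0 otherwise]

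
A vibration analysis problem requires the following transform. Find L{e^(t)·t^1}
First shifting: L{e^(at)f(t)}=F(s-a)
L{t^1}=1/s^2
Shift s → s-1: 1/(s-1)^2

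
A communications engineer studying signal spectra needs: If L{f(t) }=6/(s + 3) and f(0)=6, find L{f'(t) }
L{f'(t)} = s·F(s) - f(0) = 6s/(s+3)-6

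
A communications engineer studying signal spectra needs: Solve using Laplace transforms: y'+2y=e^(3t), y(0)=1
Take L: sY - 1+2Y = 1/(s-3)
Y(s+2) = 1/(s-3)+1
Y = 1/((s-3)(s+2))+1/(s+2)
Partial fractions: 1/((s-3)(s+2)) = (1/5)/(s-3) - (1/5)/(s+2)
So Y = (1/5)/(s-3)+(4/5)/(s+2)
Inverse Laplace transform (L^(-1){1/(s-3)} = e^(3t), L^(-1){1/(s+2)} = e^(-2t)):

Answer: y(t) = (1/5)·e^(3t)+(4/5)·e^(-2t)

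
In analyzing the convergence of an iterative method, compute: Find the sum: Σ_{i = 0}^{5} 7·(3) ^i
Geometric series: S = a(1 - r^n)/(1 - r)
a = 7, r = 3, n = 6
S = 7(1-729)/-2 = 2548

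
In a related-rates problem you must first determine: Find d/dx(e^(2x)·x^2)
Product rule: (fg)' = f'g+fg'
f = e^(2x), f' = 2·e^(2x)
g = x^2, g' = 2x

Answer: 2·e^(2x)·x^2+2·e^(2x)·x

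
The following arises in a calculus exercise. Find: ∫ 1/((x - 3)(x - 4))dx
Partial fractions: 1/((x-3)(x-4))=A/(x-3)+B/(x-4)
A=-1, B=1
∫ [-1· 1/(x-3)+1· 1/(x-4)] dx
=(1)[ln|x-4| - ln|x-3|]+C

Answer: ln|(x-4)/(x-3)|+C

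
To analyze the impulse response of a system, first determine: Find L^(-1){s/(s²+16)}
L^(-1){s/(s²+w²)}=cos(wt)
Here w=4

Answer: cos(4t)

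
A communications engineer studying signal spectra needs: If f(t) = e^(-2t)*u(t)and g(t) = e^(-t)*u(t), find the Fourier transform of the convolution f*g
By the convolution theorem: F{f*g} = F(omega)*G(omega)
F(omega) = 1/(2+j*omega), G(omega) = 1/(1+j*omega)
F{f*g} = 1/((2+j*omega)(1+j*omega))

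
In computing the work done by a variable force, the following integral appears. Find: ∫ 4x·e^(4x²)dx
Let u=4x², du=8x dx
∫ (1/2)e^u du=e^u/2 + C

Answer: e^(4x²)/2 + C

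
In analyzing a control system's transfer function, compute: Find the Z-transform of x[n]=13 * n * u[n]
Z{n * u[n]} = z/(z-1)^2
By linearity: Z{13 * n * u[n]} = 13z/(z-1)^2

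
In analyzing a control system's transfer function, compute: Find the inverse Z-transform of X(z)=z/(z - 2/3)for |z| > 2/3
Standard pair: z/(z-a) <-> a^n * u[n] for causal signals
With a=2/3: x[n]=(2/3)^n * u[n]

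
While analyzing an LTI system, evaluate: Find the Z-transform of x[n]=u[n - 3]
Using the time-shift property: Z{u[n-3]}=z^(-3) * z/(z-1)
=z^(-2)/(z-1)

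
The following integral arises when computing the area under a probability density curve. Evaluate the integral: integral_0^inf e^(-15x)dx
integral_0^inf e^(-15x) dx=[-1/15 * e^(-15x)]_0^inf
=0 - (-1/15)=1/15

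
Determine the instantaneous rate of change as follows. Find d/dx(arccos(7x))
d/dx[arccos(u)] = -u'/√(1-u²), u = 7x, u' = 7

Answer: -7/√(1 - 49x²)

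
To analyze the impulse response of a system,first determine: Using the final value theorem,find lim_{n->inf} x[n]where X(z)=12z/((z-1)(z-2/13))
Final value theorem: lim x[n]=lim_{z->1} (z-1)*X(z)
(z-1)*X(z)=12z/(z-2/13)
As z->1: 12/(1 - 2/13)=12/(11/13)=156/11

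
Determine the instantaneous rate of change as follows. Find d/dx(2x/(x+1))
Quotient rule: (f/g)' = (f'g - fg')/g²
f = 2x, f' = 2
g = x + 1, g' = 1

Answer: (2·(x + 1) - 2x)/(x + 1)²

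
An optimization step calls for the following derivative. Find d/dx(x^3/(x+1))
Quotient rule: (f/g)' = (f'g - fg')/g²
f = x^3, f' = 3x^2
g = x+1, g' = 1

Answer: (3x^2·(x+1) - x^3)/(x+1)²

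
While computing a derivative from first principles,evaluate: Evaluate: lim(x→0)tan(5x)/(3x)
tan(u) ≈ u for small u:
tan(5x)/(3x) ≈ 5x/(3x)=5/3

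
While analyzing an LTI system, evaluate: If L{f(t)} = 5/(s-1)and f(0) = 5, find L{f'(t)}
L{f'(t)}=s·F(s) - f(0)=5s/(s-1)-5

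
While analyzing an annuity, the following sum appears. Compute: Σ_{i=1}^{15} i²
Using formula: Σ i^2=n(n + 1)(2n + 1)/6=15·16·31/6=1240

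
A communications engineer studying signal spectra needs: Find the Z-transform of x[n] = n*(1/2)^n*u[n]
Using the property Z{n * a^n * u[n]} = az/(z-a)^2
With a = 1/2: X(z) = (1/2)z/(z - 1/2)^2, |z| > 1/2

Answer: (1/2)z/(z - 1/2)^2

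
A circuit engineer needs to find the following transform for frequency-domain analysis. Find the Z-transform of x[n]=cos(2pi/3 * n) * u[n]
Z{cos(w0 * n) * u[n]} = z(z - cos(w0))/(z^2 - 2z * cos(w0) + 1)
With w0 = 2pi/3: X(z) = z(z - cos(2pi/3))/(z^2 - 2z * cos(2pi/3) + 1)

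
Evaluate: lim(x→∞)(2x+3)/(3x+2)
Divide numerator and denominator by x:
lim (2 + 3/x)/(3 + 2/x) = 2/3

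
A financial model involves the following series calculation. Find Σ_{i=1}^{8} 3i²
= 3·n(n+1)(2n+1)/6 = 3·8·9·17/6 = 612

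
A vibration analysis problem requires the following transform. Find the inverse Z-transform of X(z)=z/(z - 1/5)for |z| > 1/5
Standard pair: z/(z-a) <-> a^n * u[n] for causal signals
With a=1/5: x[n]=(1/5)^n * u[n]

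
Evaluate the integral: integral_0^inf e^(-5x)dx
integral_0^inf e^(-5x) dx=[-1/5 * e^(-5x)]_0^inf
=0 - (-1/5)=1/5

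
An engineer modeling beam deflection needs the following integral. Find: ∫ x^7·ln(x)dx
By parts: u = ln(x), dv = x^7 dx
du = 1/x dx, v = x^8/8
= x^8·ln(x)/8 - ∫ x^7/8 dx
= x^8·ln(x)/8 - x^8/64 + C

Answer: x^8(ln(x)/8 - 1/64) + C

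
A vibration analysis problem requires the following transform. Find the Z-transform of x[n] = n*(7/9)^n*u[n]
Using the property Z{n*a^n*u[n]}=az/(z-a)^2
With a=7/9: X(z)=(7/9)z/(z - 7/9)^2, |z| > 7/9

Answer: (7/9)z/(z - 7/9)^2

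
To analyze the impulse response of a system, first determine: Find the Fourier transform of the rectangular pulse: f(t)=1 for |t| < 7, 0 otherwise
F(omega)=integral from -7 to 7 of e^(-j*omega*t) dt
=2*sin(7*omega)/omega=14*sinc(7*omega/pi)

Answer: 2*sin(7*omega)/omega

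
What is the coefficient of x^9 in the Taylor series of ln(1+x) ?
ln(1 + x)=Σ (-1)^(n + 1) x^n/n
Coefficient of x^9=(-1)^10/9=1/9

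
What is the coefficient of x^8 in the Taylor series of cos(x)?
cos(x) = Σ (-1)^k x^(2k)/(2k)!
For x^8: (-1)^4/8! = 1/40320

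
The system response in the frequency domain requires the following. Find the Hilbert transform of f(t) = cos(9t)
The Hilbert transform shifts each frequency component by -pi/2.
H{cos(wt)} = sin(wt)
With w = 9: H{cos(9t)} = sin(9t)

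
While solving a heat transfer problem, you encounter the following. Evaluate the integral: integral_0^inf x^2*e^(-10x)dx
This is a Gamma integral. Substitute u=10x (du=10 dx):
integral_0^inf x^2 * e^(-10x) dx=(1/10^3) integral_0^inf u^2 * e^(-u) du
=Gamma(3)/10^3=2!/10^3=2/1000

Answer: 1/500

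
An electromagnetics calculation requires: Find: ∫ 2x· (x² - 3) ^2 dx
Let u=x² - 3, du=2x dx
∫ u^2 du=u^3/3+C

Answer: (x² - 3)^3/3+C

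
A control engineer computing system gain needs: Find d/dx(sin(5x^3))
Chain rule: d/dx[sin(u)] = cos(u)·u' where u = 5x^3
u' = 15x^2

Answer: 15x^2·cos(5x^3)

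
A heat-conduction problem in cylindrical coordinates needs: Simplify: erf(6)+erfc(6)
By definition erfc(x) = 1 - erf(x)
erf(6)+erfc(6) = erf(6)+1 - erf(6) = 1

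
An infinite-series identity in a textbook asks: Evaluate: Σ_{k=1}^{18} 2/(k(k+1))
Partial fractions: 2/(k(k + 1)) = 2/k - 2/(k + 1)
Telescoping sum: 2(1 - 1/19) = 2·18/19

Answer: 36/19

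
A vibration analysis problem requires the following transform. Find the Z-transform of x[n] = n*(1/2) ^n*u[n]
Using the property Z{n*a^n*u[n]} = az/(z-a)^2
With a = 1/2: X(z) = (1/2)z/(z - 1/2)^2, |z| > 1/2

Answer: (1/2)z/(z - 1/2)^2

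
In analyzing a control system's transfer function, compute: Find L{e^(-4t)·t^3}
First shifting: L{e^(at)f(t)}=F(s-a)
L{t^3}=6/s^4
Shift s → s+4: 6/(s+4)^4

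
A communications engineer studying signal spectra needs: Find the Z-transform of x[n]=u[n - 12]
Using the time-shift property: Z{u[n-12]} = z^(-12)*z/(z-1)
= z^(-11)/(z-1)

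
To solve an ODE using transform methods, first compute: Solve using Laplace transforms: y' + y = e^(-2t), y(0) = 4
Take L: sY - 4+Y = 1/(s+2)
Y(s+1) = 1/(s+2)+4
Y = 1/((s+2)(s+1))+4/(s+1)
Partial fractions: 1/((s+2)(s+1)) = -1/(s+2)+1/(s+1)
So Y = -1/(s+2)+5/(s+1)
Inverse Laplace transform (L^(-1){1/(s+2)} = e^(-2t), L^(-1){1/(s+1)} = e^(-t)):

Answer: y(t) = -1·e^(-2t)+5·e^(-t)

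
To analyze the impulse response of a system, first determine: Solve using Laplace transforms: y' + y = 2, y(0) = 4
Take L of both sides: sY(s) - 4 + Y(s)=2/s
Y(s)(s + 1)=2/s + 4
Y(s)=2/(s(s + 1)) + 4/(s + 1)
Partial fractions: 2/(s(s + 1))=2/s - 2/(s + 1)
So Y(s)=2/s + 2/(s + 1)
Inverse transform (L^(-1){1/s}=1, L^(-1){1/(s + 1)}=e^(-t)):

Answer: y(t)=2 + 2·e^(-t)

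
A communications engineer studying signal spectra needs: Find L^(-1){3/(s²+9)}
L^(-1){w/(s² + w²)}=sin(wt)
Here w=3

Answer: sin(3t)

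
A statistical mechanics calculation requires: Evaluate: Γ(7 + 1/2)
Γ(n+1/2) = (2n)!√π/(4^n·n!)
= 87178291200√π/(16384·5040) = (135135/128)·√π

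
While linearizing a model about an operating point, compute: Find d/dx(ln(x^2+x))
Chain rule: d/dx[ln(u)] = u'/u where u = x^2 + x
u' = 2x + 1

Answer: (2x + 1)/(x^2 + x)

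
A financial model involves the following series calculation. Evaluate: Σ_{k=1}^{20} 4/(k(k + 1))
Partial fractions: 4/(k(k+1)) = 4/k - 4/(k+1)
Telescoping sum: 4(1-1/21) = 4·20/21

Answer: 80/21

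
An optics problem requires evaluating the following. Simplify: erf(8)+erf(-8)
erf is odd: erf(-8) = -erf(8)
erf(8) + erf(-8) = erf(8) - erf(8) = 0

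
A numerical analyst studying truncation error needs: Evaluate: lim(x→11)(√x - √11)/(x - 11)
Multiply by conjugate (√x + √11)/(√x + √11):
=(x - 11)/((x - 11)(√x + √11))=1/(√x + √11)
As x → 11: 1/(2√11)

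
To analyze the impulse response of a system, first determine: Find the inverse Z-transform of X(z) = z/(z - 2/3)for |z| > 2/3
Standard pair: z/(z-a) <-> a^n*u[n] for causal signals
With a=2/3: x[n]=(2/3)^n*u[n]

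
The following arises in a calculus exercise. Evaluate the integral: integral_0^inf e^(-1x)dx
integral_0^inf e^(-1x) dx = [-1/1 * e^(-1x)]_0^inf
= 0 - (-1/1) = 1/1

Answer: 1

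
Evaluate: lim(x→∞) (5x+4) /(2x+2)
Divide numerator and denominator by x:
lim (5+4/x)/(2+2/x)=5/2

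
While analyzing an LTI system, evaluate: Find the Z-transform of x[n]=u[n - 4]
Using the time-shift property: Z{u[n-4]} = z^(-4) * z/(z-1)
= z^(-3)/(z-1)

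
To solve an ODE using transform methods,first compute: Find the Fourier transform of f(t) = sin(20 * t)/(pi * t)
sin(W * t)/(pi * t)=(W/pi) * sinc(W * t/pi) is the impulse response of the ideal low-pass filter with cutoff W (here W=20).
Its Fourier transform is a rectangular function:
F(omega)=1 for |omega| < 20, 0 otherwise

Answer: rect(omega/40) [i.e., 1 for |omega| < 20, 0 otherwise]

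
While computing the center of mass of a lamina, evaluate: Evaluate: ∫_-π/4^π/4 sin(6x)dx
Antiderivative: -cos(6x)/6
Evaluate at bounds: [-cos(6·π/4)/6] - [-cos(6·-π/4)/6]
= (-(0) + (0))/6 = 0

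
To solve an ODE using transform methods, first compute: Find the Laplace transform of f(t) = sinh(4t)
L{sinh(at)} = a/(s²-a²)
L{sinh(4t)} = 4/(s²-16)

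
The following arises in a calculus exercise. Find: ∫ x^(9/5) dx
Power rule: ∫ x^(9/5) dx=x^(14/5)/(14/5) + C

Answer: (5/14)·x^(14/5) + C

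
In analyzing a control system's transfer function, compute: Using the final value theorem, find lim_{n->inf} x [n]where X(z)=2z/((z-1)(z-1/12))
Final value theorem: lim x[n] = lim_{z->1} (z-1)*X(z)
(z-1)*X(z) = 2z/(z-1/12)
As z->1: 2/(1 - 1/12) = 2/(11/12) = 24/11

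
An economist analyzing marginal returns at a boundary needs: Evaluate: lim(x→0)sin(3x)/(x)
L'Hôpital (0/0): lim 3cos(3x)/1=3/1

Answer: 3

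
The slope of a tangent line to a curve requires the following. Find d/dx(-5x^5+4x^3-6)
Power rule: d/dx(ax^n) = n·a·x^(n-1)
Term by term: -25·x^4 + 12·x^2

Answer: -25x^4 + 12x^2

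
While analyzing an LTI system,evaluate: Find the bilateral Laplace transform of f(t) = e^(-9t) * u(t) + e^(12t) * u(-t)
For e^(-9t) * u(t): L = 1/(s + 9), Re(s) > -9
For e^(12t) * u(-t): L = -1/(s-12), Re(s) < 12
Combined: F(s) = 1/(s + 9) - 1/(s-12), -9 < Re(s) < 12

Answer: 1/(s + 9) - 1/(s-12), ROC: -9 < Re(s) < 12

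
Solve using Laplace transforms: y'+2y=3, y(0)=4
Take L of both sides: sY(s)-4+2Y(s) = 3/s
Y(s)(s+2) = 3/s+4
Y(s) = 3/(s(s+2))+4/(s+2)
Partial fractions: 3/(s(s+2)) = (3/2)/s - (3/2)/(s+2)
So Y(s) = (3/2)/s+(5/2)/(s+2)
Inverse transform (L^(-1){1/s} = 1, L^(-1){1/(s+2)} = e^(-2t)):

Answer: y(t) = 3/2+(5/2)·e^(-2t)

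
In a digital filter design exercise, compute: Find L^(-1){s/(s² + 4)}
L^(-1){s/(s² + w²)}=cos(wt)
Here w=2

Answer: cos(2t)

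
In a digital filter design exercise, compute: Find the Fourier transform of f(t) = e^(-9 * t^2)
The Fourier transform of a Gaussian e^(-a * t^2) is sqrt(pi/a) * e^(-omega^2/(4a)).
With a = 9: F(omega) = sqrt(pi)/3 * e^(-omega^2/36)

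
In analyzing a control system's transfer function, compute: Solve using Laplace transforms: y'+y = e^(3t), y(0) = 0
Take L: sY - 0+Y=1/(s-3)
Y(s+1)=1/(s-3)+0
Y=1/((s-3)(s+1))+0/(s+1)
Partial fractions: 1/((s-3)(s+1))=(1/4)/(s-3) - (1/4)/(s+1)
So Y=(1/4)/(s-3) - (1/4)/(s+1)
Inverse Laplace transform (L^(-1){1/(s-3)}=e^(3t), L^(-1){1/(s+1)}=e^(-t)):

Answer: y(t)=(1/4)·e^(3t) - (1/4)·e^(-t)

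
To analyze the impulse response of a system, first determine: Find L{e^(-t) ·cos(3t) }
First shifting: L{e^(at)f(t)}=F(s-a)
L{cos(3t)}=s/(s²+9)
Shift: (s+1)/((s+1)²+9)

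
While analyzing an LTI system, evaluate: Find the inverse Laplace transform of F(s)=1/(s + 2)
L^(-1){1/(s-a)}=c·e^(at)
Here a=-2, c=1

Answer: e^(-2t)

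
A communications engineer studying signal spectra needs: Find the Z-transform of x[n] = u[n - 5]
Using the time-shift property: Z{u[n-5]} = z^(-5)*z/(z-1)
= z^(-4)/(z-1)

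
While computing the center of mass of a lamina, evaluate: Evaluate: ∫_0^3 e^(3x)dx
Antiderivative: (1/3)e^(3x)
Evaluate: (1/3)(e^9 - 1)

Answer: (e^9 - 1)/3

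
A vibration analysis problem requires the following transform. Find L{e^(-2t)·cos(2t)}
First shifting: L{e^(at)f(t)}=F(s-a)
L{cos(2t)}=s/(s² + 4)
Shift: (s + 2)/((s + 2)² + 4)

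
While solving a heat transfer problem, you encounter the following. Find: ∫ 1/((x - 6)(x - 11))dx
Partial fractions: 1/((x-6)(x-11)) = A/(x-6)+B/(x-11)
A = -1/5, B = 1/5
∫ [-1/5· 1/(x-6)+1/5· 1/(x-11)] dx
= (1/5)[ln|x-11| - ln|x-6|]+C

Answer: (1/5)·ln|(x-11)/(x-6)|+C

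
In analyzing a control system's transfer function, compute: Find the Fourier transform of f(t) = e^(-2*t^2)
The Fourier transform of a Gaussian e^(-a * t^2) is sqrt(pi/a) * e^(-omega^2/(4a)).
With a=2: F(omega)=sqrt(pi/2) * e^(-omega^2/8)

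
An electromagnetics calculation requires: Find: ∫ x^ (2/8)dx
Power rule: ∫ x^(1/4) dx=x^(5/4)/(5/4) + C

Answer: (4/5)·x^(5/4) + C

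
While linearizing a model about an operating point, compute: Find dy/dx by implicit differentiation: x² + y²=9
Differentiate both sides: 2x+2y·(dy/dx)=0
Solve: dy/dx=-2x/(2y)=-x/y

Answer: dy/dx=-x/y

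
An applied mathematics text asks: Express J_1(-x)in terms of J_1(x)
For integer n: J_n(-x) = (-1)^n J_n(x)
With n = 1: J_1(-x) = (-1)^1 J_1(x) = -J_1(x)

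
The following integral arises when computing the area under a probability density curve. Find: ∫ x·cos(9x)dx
By parts: u=x, dv=cos(9x) dx
du=dx, v=sin(9x)/9
=x·sin(9x)/9 + cos(9x)/9² + C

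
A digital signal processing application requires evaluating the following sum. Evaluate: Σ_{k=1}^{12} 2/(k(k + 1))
Partial fractions: 2/(k(k+1)) = 2/k - 2/(k+1)
Telescoping sum: 2(1-1/13) = 2·12/13

Answer: 24/13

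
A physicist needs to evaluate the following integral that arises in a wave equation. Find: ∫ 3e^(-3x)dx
Since d/dx[e^(-3x)] = -3e^(-3x), we get -1 e^(-3x) + C

Answer: -e^(-3x) + C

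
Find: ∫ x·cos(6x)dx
By parts: u=x, dv=cos(6x) dx
du=dx, v=sin(6x)/6
=x·sin(6x)/6+cos(6x)/6²+C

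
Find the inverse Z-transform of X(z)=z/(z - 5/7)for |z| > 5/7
Standard pair: z/(z-a) <-> a^n * u[n] for causal signals
With a=5/7: x[n]=(5/7)^n * u[n]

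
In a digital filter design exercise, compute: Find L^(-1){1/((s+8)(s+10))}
Partial fractions: 1/((s+8)(s+10))=A/(s+8)+B/(s+10)
Cover-up: A=1/(s+10)|_{s=-8}=1/2; B=1/(s+8)|_{s=-10}=-1/2
L^(-1)=(1/2)e^(-8t) - (1/2)e^(-10t)

Answer: (1/2)(e^(-8t) - e^(-10t))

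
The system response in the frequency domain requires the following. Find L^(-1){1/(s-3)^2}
L^(-1){1/(s-a)^n} = t^(n-1)·e^(at)/(n-1)!
Here a = 3, n = 2: t^1·e^(3t)/1

Answer: t·e^(3t)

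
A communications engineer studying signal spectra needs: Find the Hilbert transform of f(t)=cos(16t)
The Hilbert transform shifts each frequency component by -pi/2.
H{cos(wt)} = sin(wt)
With w = 16: H{cos(16t)} = sin(16t)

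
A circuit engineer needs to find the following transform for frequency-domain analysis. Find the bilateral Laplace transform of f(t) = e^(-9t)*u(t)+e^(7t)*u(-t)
For e^(-9t)*u(t): L=1/(s+9), Re(s) > -9
For e^(7t)*u(-t): L=-1/(s-7), Re(s) < 7
Combined: F(s)=1/(s+9)-1/(s-7), -9 < Re(s) < 7

Answer: 1/(s+9)-1/(s-7), ROC: -9 < Re(s) < 7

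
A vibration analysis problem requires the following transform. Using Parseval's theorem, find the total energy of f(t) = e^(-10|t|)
Parseval's theorem: E = integral |f(t)|^2 dt = (1/2pi) integral |F(omega)|^2 domega
E = integral_{-inf}^{inf} e^(-20|t|) dt = 2 * integral_0^inf e^(-20t) dt = 2/(2 * 10) = 1/10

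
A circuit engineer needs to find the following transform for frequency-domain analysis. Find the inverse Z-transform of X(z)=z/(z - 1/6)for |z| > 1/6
Standard pair: z/(z-a) <-> a^n * u[n] for causal signals
With a=1/6: x[n]=(1/6)^n * u[n]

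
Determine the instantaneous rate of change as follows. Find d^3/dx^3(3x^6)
Apply power rule 3 times:
d^1: 18x^5
d^2: 90x^4
d^3: 360x^3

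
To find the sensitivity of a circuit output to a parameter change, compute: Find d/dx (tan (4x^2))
Chain rule: d/dx[tan(u)] = sec²(u)·u' where u = 4x^2
u' = 8x

Answer: 8x·sec²(4x^2)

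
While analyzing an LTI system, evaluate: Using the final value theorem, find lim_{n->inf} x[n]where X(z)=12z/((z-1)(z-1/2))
Final value theorem: lim x[n] = lim_{z->1} (z-1)*X(z)
(z-1)*X(z) = 12z/(z-1/2)
As z->1: 12/(1-1/2) = 12/(1/2) = 24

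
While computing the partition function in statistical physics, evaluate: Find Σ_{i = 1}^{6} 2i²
= 2·n(n + 1)(2n + 1)/6 = 2·6·7·13/6 = 182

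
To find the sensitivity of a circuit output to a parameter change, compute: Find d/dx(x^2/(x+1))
Quotient rule: (f/g)' = (f'g - fg')/g²
f = x^2, f' = 2x
g = x+1, g' = 1

Answer: (2x·(x+1) - x^2)/(x+1)²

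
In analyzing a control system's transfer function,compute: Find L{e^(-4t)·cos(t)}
First shifting: L{e^(at)f(t)}=F(s-a)
L{cos(t)}=s/(s² + 1)
Shift: (s + 4)/((s + 4)² + 1)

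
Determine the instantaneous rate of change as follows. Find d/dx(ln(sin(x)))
Chain rule: d/dx[ln(u)] = u'/u where u = sin(x)
u' = cos(x)

Answer: (cos(x))/(sin(x))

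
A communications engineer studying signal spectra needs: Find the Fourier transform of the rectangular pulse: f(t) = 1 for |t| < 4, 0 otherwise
F(omega) = integral from -4 to 4 of e^(-j*omega*t) dt
= 2*sin(4*omega)/omega = 8*sinc(4*omega/pi)

Answer: 2*sin(4*omega)/omega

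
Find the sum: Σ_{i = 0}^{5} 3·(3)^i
Geometric series: S=a(1 - r^n)/(1 - r)
a=3, r=3, n=6
S=3(1-729)/-2=1092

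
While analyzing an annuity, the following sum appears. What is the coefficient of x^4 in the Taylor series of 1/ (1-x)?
1/(1-x)=Σ x^n for |x|<1
All coefficients are 1

Answer: 1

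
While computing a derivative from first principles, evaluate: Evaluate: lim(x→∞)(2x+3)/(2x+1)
Divide numerator and denominator by x:
lim (2+3/x)/(2+1/x)=1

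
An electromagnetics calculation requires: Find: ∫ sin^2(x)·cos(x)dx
Let u = sin(x), du = cos(x) dx
∫ u^2 du = u^3/3 + C

Answer: sin^3(x)/3 + C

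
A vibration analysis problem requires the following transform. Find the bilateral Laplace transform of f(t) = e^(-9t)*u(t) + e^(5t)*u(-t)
For e^(-9t)*u(t): L = 1/(s + 9), Re(s) > -9
For e^(5t)*u(-t): L = -1/(s-5), Re(s) < 5
Combined: F(s) = 1/(s + 9) - 1/(s-5), -9 < Re(s) < 5

Answer: 1/(s + 9) - 1/(s-5), ROC: -9 < Re(s) < 5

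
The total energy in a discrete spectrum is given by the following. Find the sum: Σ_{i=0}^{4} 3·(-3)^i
Geometric series: S=a(1 - r^n)/(1 - r)
a=3, r=-3, n=5
S=3(1+243)/4=183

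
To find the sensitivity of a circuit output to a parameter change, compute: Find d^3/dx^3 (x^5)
Apply power rule 3 times:
d^1: 5x^4
d^2: 20x^3
d^3: 60x^2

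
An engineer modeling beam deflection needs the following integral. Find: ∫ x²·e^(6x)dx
Integration by parts twice:
First: u=x², dv=e^(6x) dx => x²e^(6x)/6 - (2/6)∫ xe^(6x) dx
Second (∫ xe^(6x) dx): xe^(6x)/6 - e^(6x)/36
Combining: e^(6x)(x²/6 - 2x/36 + 2/216) + C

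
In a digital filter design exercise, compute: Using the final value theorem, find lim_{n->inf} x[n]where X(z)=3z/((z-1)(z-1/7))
Final value theorem: lim x[n]=lim_{z->1} (z-1)*X(z)
(z-1)*X(z)=3z/(z-1/7)
As z->1: 3/(1-1/7)=3/(6/7)=7/2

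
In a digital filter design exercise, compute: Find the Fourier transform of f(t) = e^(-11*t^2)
The Fourier transform of a Gaussian e^(-a*t^2) is sqrt(pi/a)*e^(-omega^2/(4a)).
With a=11: F(omega)=sqrt(pi/11)*e^(-omega^2/44)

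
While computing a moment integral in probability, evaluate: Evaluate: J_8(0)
J_n(0) = 0 for all n > 0 (Bessel function of first kind)
J_8(0) = 0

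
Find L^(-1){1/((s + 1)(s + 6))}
Partial fractions: 1/((s+1)(s+6))=A/(s+1)+B/(s+6)
Cover-up: A=1/(s+6)|_{s=-1}=1/5; B=1/(s+1)|_{s=-6}=-1/5
L^(-1)=(1/5)e^(-t) - (1/5)e^(-6t)

Answer: (1/5)(e^(-t) - e^(-6t))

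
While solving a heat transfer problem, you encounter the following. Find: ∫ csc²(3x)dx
Since d/dx[-cot(3x)]=3csc²(3x), integral=-cot(3x)/3+C

Answer: (-1/3)cot(3x)+C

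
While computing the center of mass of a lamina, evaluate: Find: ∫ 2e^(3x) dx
Since d/dx[e^(3x)]=3e^(3x), we get 2/3 e^(3x) + C

Answer: (2/3)e^(3x) + C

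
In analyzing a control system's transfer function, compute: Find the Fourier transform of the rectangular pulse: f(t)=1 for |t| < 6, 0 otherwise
F(omega) = integral from -6 to 6 of e^(-j * omega * t) dt
= 2 * sin(6 * omega)/omega = 12 * sinc(6 * omega/pi)

Answer: 2 * sin(6 * omega)/omega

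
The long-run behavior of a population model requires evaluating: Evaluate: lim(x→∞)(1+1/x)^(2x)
Rewrite as [(1 + 1/x)^x]^2.
lim(1 + 1/x)^x=e^1, so limit=(e^1)^2=e^2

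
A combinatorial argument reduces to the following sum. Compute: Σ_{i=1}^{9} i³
Using formula: Σ i^3 = [n(n + 1)/2]² = [9·10/2]² = 2025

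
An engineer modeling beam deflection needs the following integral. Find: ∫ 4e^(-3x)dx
Since d/dx[e^(-3x)] = -3e^(-3x), we get -4/3 e^(-3x) + C

Answer: (-4/3)e^(-3x) + C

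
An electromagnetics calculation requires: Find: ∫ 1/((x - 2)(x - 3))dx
Partial fractions: 1/((x-2)(x-3))=A/(x-2)+B/(x-3)
A=-1, B=1
∫ [-1· 1/(x-2)+1· 1/(x-3)] dx
=(1)[ln|x-3| - ln|x-2|]+C

Answer: ln|(x-3)/(x-2)|+C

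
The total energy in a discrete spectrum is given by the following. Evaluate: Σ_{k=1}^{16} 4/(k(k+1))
Partial fractions: 4/(k(k+1)) = 4/k - 4/(k+1)
Telescoping sum: 4(1-1/17) = 4·16/17

Answer: 64/17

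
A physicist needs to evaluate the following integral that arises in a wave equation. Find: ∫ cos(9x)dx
Using substitution u=9x: ∫ cos(u) du/9=sin(u)/9+C

Answer: (1/9)sin(9x)+C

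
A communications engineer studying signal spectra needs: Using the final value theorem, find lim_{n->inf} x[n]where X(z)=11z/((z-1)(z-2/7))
Final value theorem: lim x[n]=lim_{z->1} (z-1) * X(z)
(z-1) * X(z)=11z/(z-2/7)
As z->1: 11/(1-2/7)=11/(5/7)=77/5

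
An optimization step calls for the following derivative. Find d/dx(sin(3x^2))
Chain rule: d/dx[sin(u)]=cos(u)·u' where u=3x^2
u'=6x

Answer: 6x·cos(3x^2)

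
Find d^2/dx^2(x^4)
Apply power rule 2 times:
d^1: 4x^3
d^2: 12x^2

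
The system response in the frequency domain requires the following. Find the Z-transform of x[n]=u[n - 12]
Using the time-shift property: Z{u[n-12]} = z^(-12) * z/(z-1)
= z^(-11)/(z-1)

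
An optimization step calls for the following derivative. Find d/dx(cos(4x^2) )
Chain rule: d/dx[cos(u)] = -sin(u)·u' where u = 4x^2
u' = 8x

Answer: -8x·sin(4x^2)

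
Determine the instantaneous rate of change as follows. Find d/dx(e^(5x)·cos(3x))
Product rule: (fg)'=f'g+fg'
f=e^(5x), f'=5·e^(5x)
g=cos(3x), g'=-3·sin(3x)

Answer: 5·e^(5x)·cos(3x)-3·e^(5x)·sin(3x)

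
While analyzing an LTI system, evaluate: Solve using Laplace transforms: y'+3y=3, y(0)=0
Take L of both sides: sY(s) - 0 + 3Y(s)=3/s
Y(s)(s + 3)=3/s + 0
Y(s)=3/(s(s + 3)) + 0/(s + 3)
Partial fractions: 3/(s(s + 3))=1/s - 1/(s + 3)
So Y(s)=1/s - 1/(s + 3)
Inverse transform (L^(-1){1/s}=1, L^(-1){1/(s + 3)}=e^(-3t)):

Answer: y(t)=1 - e^(-3t)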